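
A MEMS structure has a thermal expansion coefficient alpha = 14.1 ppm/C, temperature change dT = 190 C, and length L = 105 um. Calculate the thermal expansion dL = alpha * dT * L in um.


Step 1: Convert CTE: alpha = 14.1 ppm/C = 14.1e-6 /C
Step 2: dL = 14.1e-6 * 190 * 105
dL = 0.2813 um


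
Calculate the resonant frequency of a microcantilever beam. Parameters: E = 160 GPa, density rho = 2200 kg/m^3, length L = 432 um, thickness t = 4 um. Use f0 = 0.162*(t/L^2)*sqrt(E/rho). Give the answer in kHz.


Step 1: Convert units to SI.
t_SI = 4e-6 m, L_SI = 432e-6 m
Step 2: Calculate sqrt(E/rho).
sqrt(160e9 / 2200) = 8528.03 m/s
Step 3: Compute f0.
f0 = 0.162 * 4e-6 / (432e-6)^2 * 8528.03 = 29611.2 Hz = 29.61 kHz


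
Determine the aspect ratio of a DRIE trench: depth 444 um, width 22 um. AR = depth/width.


Step 1: AR = depth / width
Step 2: AR = 444 / 22
AR = 20.2


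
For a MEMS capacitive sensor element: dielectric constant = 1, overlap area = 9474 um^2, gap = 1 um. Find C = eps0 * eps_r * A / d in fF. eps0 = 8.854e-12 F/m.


Step 1: Convert area to m^2: A = 9474e-12 m^2
Step 2: Convert gap to m: d = 1e-6 m
Step 3: C = eps0 * eps_r * A / d
C = 8.854e-12 * 1 * 9474e-12 / 1e-6
Step 4: Convert to fF (multiply by 1e15).
C = 83.88 fF


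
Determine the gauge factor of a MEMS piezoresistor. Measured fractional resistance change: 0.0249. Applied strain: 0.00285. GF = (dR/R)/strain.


Step 1: Identify values.
dR/R = 0.0249, strain = 0.00285
Step 2: GF = (dR/R) / strain = 0.0249 / 0.00285
GF = 8.7


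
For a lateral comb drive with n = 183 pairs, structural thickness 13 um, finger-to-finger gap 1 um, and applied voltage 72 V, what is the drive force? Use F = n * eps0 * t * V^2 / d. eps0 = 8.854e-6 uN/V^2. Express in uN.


Step 1: Parameters: n=183, eps0=8.854e-6 uN/V^2, t=13 um, V=72 V, d=1 um
Step 2: V^2 = 5184
Step 3: F = 183 * 8.854e-6 * 13 * 5184 / 1
F = 109.194 uN


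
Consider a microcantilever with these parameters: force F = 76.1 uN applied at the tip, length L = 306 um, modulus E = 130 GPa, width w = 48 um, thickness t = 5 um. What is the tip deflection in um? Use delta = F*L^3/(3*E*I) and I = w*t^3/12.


Step 1: Calculate the second moment of area.
I = w * t^3 / 12 = 48 * 5^3 / 12 = 500.0 um^4
Step 2: Convert E to consistent units (1 GPa = 1000 uN/um^2).
E = 130 GPa = 130000 uN/um^2
Step 3: Calculate tip deflection.
delta = F * L^3 / (3 * E * I)
delta = 76.1 * 306^3 / (3 * 130000 * 500.0)
delta = 11.1819 um


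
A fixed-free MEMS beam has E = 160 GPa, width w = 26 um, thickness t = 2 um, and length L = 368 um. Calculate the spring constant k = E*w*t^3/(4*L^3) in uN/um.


Step 1: Convert E to consistent units (1 GPa = 1000 uN/um^2).
E = 160 GPa = 160000 uN/um^2
Step 2: Compute t^3 = 2^3 = 8
Step 3: Compute L^3 = 368^3 = 49836032
Step 4: k = 160000 * 26 * 8 / (4 * 49836032)
k = 0.1669 uN/um


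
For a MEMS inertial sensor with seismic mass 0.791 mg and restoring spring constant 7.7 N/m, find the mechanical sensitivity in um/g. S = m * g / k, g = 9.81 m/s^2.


Step 1: Convert mass: m = 0.791 mg = 7.91e-07 kg
Step 2: S = m * g / k = 7.91e-07 * 9.81 / 7.7
Step 3: S = 1.01e-06 m/g
Step 4: Convert to um/g: S = 1.008 um/g


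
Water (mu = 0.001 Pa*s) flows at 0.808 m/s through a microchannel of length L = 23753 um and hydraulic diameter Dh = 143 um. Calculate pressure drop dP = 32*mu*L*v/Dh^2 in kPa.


Step 1: Convert to SI: L = 23753e-6 m, Dh = 143e-6 m
Step 2: dP = 32 * 0.001 * 23753e-6 * 0.808 / (143e-6)^2
Step 3: dP = 30033.62 Pa
Step 4: Convert to kPa: dP = 30.03 kPa


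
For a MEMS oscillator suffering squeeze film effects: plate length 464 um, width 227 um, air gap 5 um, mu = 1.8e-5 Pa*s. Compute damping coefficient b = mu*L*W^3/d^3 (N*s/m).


Step 1: Convert to SI.
L = 464e-6 m, W = 227e-6 m, d = 5e-6 m
Step 2: W^3 = (227e-6)^3 = 1.17e-11 m^3
Step 3: d^3 = (5e-6)^3 = 1.25e-16 m^3
Step 4: b = 1.8e-5 * 464e-6 * 1.17e-11 / 1.25e-16
b = 7.82e-04 N*s/m


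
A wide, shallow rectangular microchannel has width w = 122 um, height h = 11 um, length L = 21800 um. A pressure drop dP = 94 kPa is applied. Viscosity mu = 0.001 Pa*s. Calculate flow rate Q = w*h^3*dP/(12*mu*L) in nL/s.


Step 1: Convert all dimensions to SI (meters).
w = 122e-6 m, h = 11e-6 m, L = 21800e-6 m, dP = 94e3 Pa
Step 2: Q = w * h^3 * dP / (12 * mu * L)
Q = 122e-6 * (11e-6)^3 * 94e3 / (12 * 0.001 * 21800e-6) = 5.834827e-11 m^3/s
Step 3: Convert Q from m^3/s to nL/s (1 m^3 = 1e12 nL, so multiply by 1e12).
Q = 58.348 nL/s


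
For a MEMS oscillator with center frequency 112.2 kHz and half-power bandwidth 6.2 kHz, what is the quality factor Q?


Step 1: Q = f0 / bandwidth
Step 2: Q = 112.2 / 6.2
Q = 18.1


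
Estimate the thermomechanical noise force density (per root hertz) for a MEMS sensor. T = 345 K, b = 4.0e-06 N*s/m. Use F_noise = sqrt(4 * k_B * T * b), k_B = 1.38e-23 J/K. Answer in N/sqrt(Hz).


Step 1: Compute 4 * k_B * T * b
= 4 * 1.38e-23 * 345 * 4.0e-06
= 7.6176e-26 N^2/Hz
Step 2: F_noise = sqrt(7.6176e-26)
F_noise = 2.76e-13 N/sqrt(Hz)


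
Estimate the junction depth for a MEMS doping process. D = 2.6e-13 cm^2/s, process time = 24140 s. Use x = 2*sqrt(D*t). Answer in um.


Step 1: Compute D*t = 2.6e-13 * 24140 = 6.2764e-09 cm^2
Step 2: sqrt(D*t) = 7.92237e-05 cm
Step 3: x = 2 * 7.92237e-05 cm = 1.584474e-04 cm
Step 4: Convert to um (1 cm = 1e4 um): x = 1.584 um


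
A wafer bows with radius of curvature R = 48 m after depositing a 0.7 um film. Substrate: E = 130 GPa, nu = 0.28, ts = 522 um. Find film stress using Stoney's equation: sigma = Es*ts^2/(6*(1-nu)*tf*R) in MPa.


Step 1: Compute numerator: Es * ts^2 = 130 * 522^2 = 35422920 (GPa*um^2)
Step 2: Compute denominator (R in um): 6*(1-nu)*tf*R = 6*0.72*0.7*48e6 = 145152000.0 (um^2)
Step 3: sigma (GPa) = 35422920 / 145152000.0 = 2.4404e-01 GPa
Step 4: Convert to MPa (x1000): sigma = 244.0 MPa


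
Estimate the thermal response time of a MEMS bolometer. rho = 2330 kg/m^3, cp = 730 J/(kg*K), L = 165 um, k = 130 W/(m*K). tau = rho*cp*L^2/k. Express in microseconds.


Step 1: Convert L to m: L = 165e-6 m
Step 2: L^2 = (165e-6)^2 = 2.7225e-08 m^2
Step 3: tau = 2330 * 730 * 2.7225e-08 / 130 = 3.5620771e-04 s
Step 4: Convert to microseconds (multiply by 1e6).
tau = 356.208 us


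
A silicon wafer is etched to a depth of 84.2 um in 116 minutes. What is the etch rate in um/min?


Step 1: Etch rate = depth / time
Step 2: rate = 84.2 / 116
rate = 0.726 um/min


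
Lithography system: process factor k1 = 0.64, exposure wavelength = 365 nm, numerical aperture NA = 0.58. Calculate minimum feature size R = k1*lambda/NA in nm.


Step 1: Identify values: k1 = 0.64, lambda = 365 nm, NA = 0.58
Step 2: R = k1 * lambda / NA
R = 0.64 * 365 / 0.58
R = 402.8 nm


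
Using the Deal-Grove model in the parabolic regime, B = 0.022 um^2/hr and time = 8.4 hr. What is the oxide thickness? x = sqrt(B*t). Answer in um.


Step 1: Compute B*t = 0.022 * 8.4 = 0.1848
Step 2: x = sqrt(0.1848)
x = 0.43 um


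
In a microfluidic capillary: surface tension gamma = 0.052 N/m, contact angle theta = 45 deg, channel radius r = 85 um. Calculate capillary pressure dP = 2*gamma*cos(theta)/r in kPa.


Step 1: cos(45 deg) = 0.7071
Step 2: Convert r to m: r = 85e-6 m
Step 3: dP = 2 * 0.052 * 0.7071 / 85e-6 = 865.2 Pa
Step 4: Convert Pa to kPa (divide by 1000).
dP = 0.87 kPa


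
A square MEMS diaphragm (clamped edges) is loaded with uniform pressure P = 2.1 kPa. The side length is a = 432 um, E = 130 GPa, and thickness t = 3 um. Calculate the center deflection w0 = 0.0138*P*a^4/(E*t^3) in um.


Step 1: Convert pressure to compatible units (E is in GPa, so P in GPa).
P = 2.1 kPa = 2.1e-6 GPa
Step 2: Compute numerator: 0.0138 * P * a^4.
a^4 = 432^4 = 34828517376
numerator = 0.0138 * 2.1e-6 * 34828517376 = 1.00933e+03
Step 3: Compute denominator: E * t^3 = 130 * 3^3 = 3510
Step 4: w0 = numerator / denominator = 1.00933e+03 / 3510 = 0.2876 um


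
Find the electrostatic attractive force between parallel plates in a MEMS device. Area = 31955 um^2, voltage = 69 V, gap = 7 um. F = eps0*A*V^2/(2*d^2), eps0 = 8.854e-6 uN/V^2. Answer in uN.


Step 1: Identify parameters.
eps0 = 8.854e-6 uN/V^2, A = 31955 um^2, V = 69 V, d = 7 um
Step 2: Compute V^2 = 69^2 = 4761
Step 3: Compute d^2 = 7^2 = 49
Step 4: F = 0.5 * 8.854e-6 * 31955 * 4761 / 49
F = 13.745 uN


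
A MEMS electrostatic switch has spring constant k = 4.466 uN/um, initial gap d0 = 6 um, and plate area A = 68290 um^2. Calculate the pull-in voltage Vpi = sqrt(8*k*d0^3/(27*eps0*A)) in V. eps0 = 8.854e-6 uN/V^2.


Step 1: Compute numerator: 8 * k * d0^3 = 8 * 4.466 * 6^3 = 7717.248
Step 2: Compute denominator: 27 * eps0 * A = 27 * 8.854e-6 * 68290 = 16.325271
Step 3: Vpi = sqrt(7717.248 / 16.325271)
Vpi = 21.74 V


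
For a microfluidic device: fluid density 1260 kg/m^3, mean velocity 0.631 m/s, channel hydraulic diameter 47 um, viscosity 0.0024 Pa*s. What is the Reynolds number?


Step 1: Convert Dh to meters: Dh = 47e-6 m
Step 2: Re = rho * v * Dh / mu
Re = 1260 * 0.631 * 47e-6 / 0.0024
Re = 15.57


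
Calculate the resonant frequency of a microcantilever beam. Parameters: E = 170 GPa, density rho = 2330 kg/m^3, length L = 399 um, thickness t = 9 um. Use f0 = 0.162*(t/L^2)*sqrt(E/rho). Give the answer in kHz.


Step 1: Convert units to SI.
t_SI = 9e-6 m, L_SI = 399e-6 m
Step 2: Calculate sqrt(E/rho).
sqrt(170e9 / 2330) = 8541.74 m/s
Step 3: Compute f0.
f0 = 0.162 * 9e-6 / (399e-6)^2 * 8541.74 = 78227.3 Hz = 78.23 kHz


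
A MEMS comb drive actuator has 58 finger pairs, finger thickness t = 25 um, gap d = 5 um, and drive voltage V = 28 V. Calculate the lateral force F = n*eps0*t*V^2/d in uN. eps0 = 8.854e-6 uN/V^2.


Step 1: Parameters: n=58, eps0=8.854e-6 uN/V^2, t=25 um, V=28 V, d=5 um
Step 2: V^2 = 784
Step 3: F = 58 * 8.854e-6 * 25 * 784 / 5
F = 2.013 uN


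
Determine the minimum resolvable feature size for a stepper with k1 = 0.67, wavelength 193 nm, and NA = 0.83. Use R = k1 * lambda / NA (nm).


Step 1: Identify values: k1 = 0.67, lambda = 193 nm, NA = 0.83
Step 2: R = k1 * lambda / NA
R = 0.67 * 193 / 0.83
R = 155.8 nm


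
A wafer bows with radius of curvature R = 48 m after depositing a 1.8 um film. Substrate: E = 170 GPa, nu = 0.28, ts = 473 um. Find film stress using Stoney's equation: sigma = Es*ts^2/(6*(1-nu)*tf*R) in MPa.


Step 1: Compute numerator: Es * ts^2 = 170 * 473^2 = 38033930 (GPa*um^2)
Step 2: Compute denominator (R in um): 6*(1-nu)*tf*R = 6*0.72*1.8*48e6 = 373248000.0 (um^2)
Step 3: sigma (GPa) = 38033930 / 373248000.0 = 1.019e-01 GPa
Step 4: Convert to MPa (x1000): sigma = 101.9 MPa


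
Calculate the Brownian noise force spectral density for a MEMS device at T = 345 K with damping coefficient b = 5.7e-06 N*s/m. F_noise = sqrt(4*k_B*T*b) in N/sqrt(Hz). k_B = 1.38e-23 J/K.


Step 1: Compute 4 * k_B * T * b
= 4 * 1.38e-23 * 345 * 5.7e-06
= 1.0855e-25 N^2/Hz
Step 2: F_noise = sqrt(1.0855e-25)
F_noise = 3.29e-13 N/sqrt(Hz)


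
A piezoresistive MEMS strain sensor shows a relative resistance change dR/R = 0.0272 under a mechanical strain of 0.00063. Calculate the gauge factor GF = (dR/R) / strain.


Step 1: Identify values.
dR/R = 0.0272, strain = 0.00063
Step 2: GF = (dR/R) / strain = 0.0272 / 0.00063
GF = 43.2


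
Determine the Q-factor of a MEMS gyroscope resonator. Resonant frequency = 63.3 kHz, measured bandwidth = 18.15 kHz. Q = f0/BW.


Step 1: Q = f0 / bandwidth
Step 2: Q = 63.3 / 18.15
Q = 3.5


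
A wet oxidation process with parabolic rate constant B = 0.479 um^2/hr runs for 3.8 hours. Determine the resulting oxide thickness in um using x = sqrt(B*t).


Step 1: Compute B*t = 0.479 * 3.8 = 1.8202
Step 2: x = sqrt(1.8202)
x = 1.349 um


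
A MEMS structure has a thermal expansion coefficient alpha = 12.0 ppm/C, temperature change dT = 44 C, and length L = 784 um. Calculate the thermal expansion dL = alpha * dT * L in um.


Step 1: Convert CTE: alpha = 12.0 ppm/C = 12.0e-6 /C
Step 2: dL = 12.0e-6 * 44 * 784
dL = 0.414 um


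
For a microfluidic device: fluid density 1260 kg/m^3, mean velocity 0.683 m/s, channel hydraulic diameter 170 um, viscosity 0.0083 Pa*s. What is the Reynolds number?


Step 1: Convert Dh to meters: Dh = 170e-6 m
Step 2: Re = rho * v * Dh / mu
Re = 1260 * 0.683 * 170e-6 / 0.0083
Re = 17.626


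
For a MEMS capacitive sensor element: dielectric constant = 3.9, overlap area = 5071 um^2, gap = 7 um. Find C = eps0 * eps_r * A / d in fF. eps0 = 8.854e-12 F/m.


Step 1: Convert area to m^2: A = 5071e-12 m^2
Step 2: Convert gap to m: d = 7e-6 m
Step 3: C = eps0 * eps_r * A / d
C = 8.854e-12 * 3.9 * 5071e-12 / 7e-6
Step 4: Convert to fF (multiply by 1e15).
C = 25.01 fF


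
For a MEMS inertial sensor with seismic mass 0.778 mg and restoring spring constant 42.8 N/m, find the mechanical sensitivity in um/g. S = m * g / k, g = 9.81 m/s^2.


Step 1: Convert mass: m = 0.778 mg = 7.78e-07 kg
Step 2: S = m * g / k = 7.78e-07 * 9.81 / 42.8
Step 3: S = 1.78e-07 m/g
Step 4: Convert to um/g: S = 0.178 um/g


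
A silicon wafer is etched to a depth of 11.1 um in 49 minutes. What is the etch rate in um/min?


Step 1: Etch rate = depth / time
Step 2: rate = 11.1 / 49
rate = 0.227 um/min


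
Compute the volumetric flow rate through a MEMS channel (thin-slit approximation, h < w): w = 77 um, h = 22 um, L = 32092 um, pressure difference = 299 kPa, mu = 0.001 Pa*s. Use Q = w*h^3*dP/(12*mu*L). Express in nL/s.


Step 1: Convert all dimensions to SI (meters).
w = 77e-6 m, h = 22e-6 m, L = 32092e-6 m, dP = 299e3 Pa
Step 2: Q = w * h^3 * dP / (12 * mu * L)
Q = 77e-6 * (22e-6)^3 * 299e3 / (12 * 0.001 * 32092e-6) = 6.3657844e-10 m^3/s
Step 3: Convert Q from m^3/s to nL/s (1 m^3 = 1e12 nL, so multiply by 1e12).
Q = 636.578 nL/s


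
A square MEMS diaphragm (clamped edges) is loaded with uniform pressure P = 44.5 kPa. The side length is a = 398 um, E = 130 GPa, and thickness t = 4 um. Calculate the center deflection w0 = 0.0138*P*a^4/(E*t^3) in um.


Step 1: Convert pressure to compatible units (E is in GPa, so P in GPa).
P = 44.5 kPa = 44.5e-6 GPa
Step 2: Compute numerator: 0.0138 * P * a^4.
a^4 = 398^4 = 25091827216
numerator = 0.0138 * 44.5e-6 * 25091827216 = 1.54089e+04
Step 3: Compute denominator: E * t^3 = 130 * 4^3 = 8320
Step 4: w0 = numerator / denominator = 1.54089e+04 / 8320 = 1.852 um


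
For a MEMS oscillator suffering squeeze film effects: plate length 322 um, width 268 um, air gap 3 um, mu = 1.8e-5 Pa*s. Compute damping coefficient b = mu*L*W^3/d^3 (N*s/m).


Step 1: Convert to SI.
L = 322e-6 m, W = 268e-6 m, d = 3e-6 m
Step 2: W^3 = (268e-6)^3 = 1.92e-11 m^3
Step 3: d^3 = (3e-6)^3 = 2.70e-17 m^3
Step 4: b = 1.8e-5 * 322e-6 * 1.92e-11 / 2.70e-17
b = 4.13e-03 N*s/m


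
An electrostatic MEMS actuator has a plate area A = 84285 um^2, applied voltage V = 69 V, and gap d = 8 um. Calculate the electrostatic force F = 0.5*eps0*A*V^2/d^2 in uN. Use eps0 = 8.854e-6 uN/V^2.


Step 1: Identify parameters.
eps0 = 8.854e-6 uN/V^2, A = 84285 um^2, V = 69 V, d = 8 um
Step 2: Compute V^2 = 69^2 = 4761
Step 3: Compute d^2 = 8^2 = 64
Step 4: F = 0.5 * 8.854e-6 * 84285 * 4761 / 64
F = 27.757 uN


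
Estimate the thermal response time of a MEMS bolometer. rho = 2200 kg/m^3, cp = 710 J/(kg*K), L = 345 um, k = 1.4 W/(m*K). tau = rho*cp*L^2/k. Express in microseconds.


Step 1: Convert L to m: L = 345e-6 m
Step 2: L^2 = (345e-6)^2 = 1.19025e-07 m^2
Step 3: tau = 2200 * 710 * 1.19025e-07 / 1.4 = 1.3279789286e-01 s
Step 4: Convert to microseconds (multiply by 1e6).
tau = 132797.893 us


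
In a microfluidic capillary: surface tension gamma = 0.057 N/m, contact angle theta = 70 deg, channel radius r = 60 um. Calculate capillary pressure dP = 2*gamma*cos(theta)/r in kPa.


Step 1: cos(70 deg) = 0.342
Step 2: Convert r to m: r = 60e-6 m
Step 3: dP = 2 * 0.057 * 0.342 / 60e-6 = 649.8 Pa
Step 4: Convert Pa to kPa (divide by 1000).
dP = 0.65 kPa


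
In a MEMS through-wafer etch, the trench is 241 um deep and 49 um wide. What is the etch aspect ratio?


Step 1: AR = depth / width
Step 2: AR = 241 / 49
AR = 4.9


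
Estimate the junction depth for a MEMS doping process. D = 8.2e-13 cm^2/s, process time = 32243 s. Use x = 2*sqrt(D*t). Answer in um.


Step 1: Compute D*t = 8.2e-13 * 32243 = 2.643926e-08 cm^2
Step 2: sqrt(D*t) = 1.62602e-04 cm
Step 3: x = 2 * 1.62602e-04 cm = 3.25204e-04 cm
Step 4: Convert to um (1 cm = 1e4 um): x = 3.252 um


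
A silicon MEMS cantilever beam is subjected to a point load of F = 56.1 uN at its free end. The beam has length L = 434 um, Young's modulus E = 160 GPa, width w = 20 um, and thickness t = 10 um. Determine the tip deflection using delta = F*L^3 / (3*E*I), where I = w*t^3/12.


Step 1: Calculate the second moment of area.
I = w * t^3 / 12 = 20 * 10^3 / 12 = 1666.6667 um^4
Step 2: Convert E to consistent units (1 GPa = 1000 uN/um^2).
E = 160 GPa = 160000 uN/um^2
Step 3: Calculate tip deflection.
delta = F * L^3 / (3 * E * I)
delta = 56.1 * 434^3 / (3 * 160000 * 1666.6667)
delta = 5.7325 um


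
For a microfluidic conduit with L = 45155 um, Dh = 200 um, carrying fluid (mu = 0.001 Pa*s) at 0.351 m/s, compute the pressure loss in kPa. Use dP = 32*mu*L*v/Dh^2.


Step 1: Convert to SI: L = 45155e-6 m, Dh = 200e-6 m
Step 2: dP = 32 * 0.001 * 45155e-6 * 0.351 / (200e-6)^2
Step 3: dP = 12679.52 Pa
Step 4: Convert to kPa: dP = 12.68 kPa


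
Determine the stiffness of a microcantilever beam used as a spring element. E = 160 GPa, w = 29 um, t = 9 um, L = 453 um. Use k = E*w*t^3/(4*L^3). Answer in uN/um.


Step 1: Convert E to consistent units (1 GPa = 1000 uN/um^2).
E = 160 GPa = 160000 uN/um^2
Step 2: Compute t^3 = 9^3 = 729
Step 3: Compute L^3 = 453^3 = 92959677
Step 4: k = 160000 * 29 * 729 / (4 * 92959677)
k = 9.0968 uN/um


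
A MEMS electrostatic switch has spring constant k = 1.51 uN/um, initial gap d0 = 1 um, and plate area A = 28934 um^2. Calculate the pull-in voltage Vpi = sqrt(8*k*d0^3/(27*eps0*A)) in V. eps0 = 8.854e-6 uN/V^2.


Step 1: Compute numerator: 8 * k * d0^3 = 8 * 1.51 * 1^3 = 12.08
Step 2: Compute denominator: 27 * eps0 * A = 27 * 8.854e-6 * 28934 = 6.916904
Step 3: Vpi = sqrt(12.08 / 6.916904)
Vpi = 1.32 V


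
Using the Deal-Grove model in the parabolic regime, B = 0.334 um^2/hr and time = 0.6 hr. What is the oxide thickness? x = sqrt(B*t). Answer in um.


Step 1: Compute B*t = 0.334 * 0.6 = 0.2004
Step 2: x = sqrt(0.2004)
x = 0.448 um


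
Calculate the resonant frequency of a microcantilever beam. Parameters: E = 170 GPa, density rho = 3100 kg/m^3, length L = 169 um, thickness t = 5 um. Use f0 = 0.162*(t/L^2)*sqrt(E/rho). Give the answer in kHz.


Step 1: Convert units to SI.
t_SI = 5e-6 m, L_SI = 169e-6 m
Step 2: Calculate sqrt(E/rho).
sqrt(170e9 / 3100) = 7405.32 m/s
Step 3: Compute f0.
f0 = 0.162 * 5e-6 / (169e-6)^2 * 7405.32 = 210017.5 Hz = 210.02 kHz


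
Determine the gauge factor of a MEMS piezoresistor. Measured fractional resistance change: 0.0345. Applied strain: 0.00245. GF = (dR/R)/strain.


Step 1: Identify values.
dR/R = 0.0345, strain = 0.00245
Step 2: GF = (dR/R) / strain = 0.0345 / 0.00245
GF = 14.1


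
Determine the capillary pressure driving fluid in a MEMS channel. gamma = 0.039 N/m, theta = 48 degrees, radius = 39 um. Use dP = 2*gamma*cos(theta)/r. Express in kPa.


Step 1: cos(48 deg) = 0.6691
Step 2: Convert r to m: r = 39e-6 m
Step 3: dP = 2 * 0.039 * 0.6691 / 39e-6 = 1338.2 Pa
Step 4: Convert Pa to kPa (divide by 1000).
dP = 1.34 kPa


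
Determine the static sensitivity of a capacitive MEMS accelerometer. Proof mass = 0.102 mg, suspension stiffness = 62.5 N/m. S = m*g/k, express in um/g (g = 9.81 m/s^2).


Step 1: Convert mass: m = 0.102 mg = 1.02e-07 kg
Step 2: S = m * g / k = 1.02e-07 * 9.81 / 62.5
Step 3: S = 1.60e-08 m/g
Step 4: Convert to um/g: S = 0.016 um/g


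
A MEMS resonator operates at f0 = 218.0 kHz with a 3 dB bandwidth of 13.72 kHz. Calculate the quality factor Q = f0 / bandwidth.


Step 1: Q = f0 / bandwidth
Step 2: Q = 218.0 / 13.72
Q = 15.9


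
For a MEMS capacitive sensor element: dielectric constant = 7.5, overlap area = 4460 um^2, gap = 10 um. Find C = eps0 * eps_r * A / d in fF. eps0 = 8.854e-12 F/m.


Step 1: Convert area to m^2: A = 4460e-12 m^2
Step 2: Convert gap to m: d = 10e-6 m
Step 3: C = eps0 * eps_r * A / d
C = 8.854e-12 * 7.5 * 4460e-12 / 10e-6
Step 4: Convert to fF (multiply by 1e15).
C = 29.62 fF


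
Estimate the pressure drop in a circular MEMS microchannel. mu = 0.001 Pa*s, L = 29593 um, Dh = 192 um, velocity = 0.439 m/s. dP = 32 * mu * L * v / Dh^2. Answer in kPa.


Step 1: Convert to SI: L = 29593e-6 m, Dh = 192e-6 m
Step 2: dP = 32 * 0.001 * 29593e-6 * 0.439 / (192e-6)^2
Step 3: dP = 11277.19 Pa
Step 4: Convert to kPa: dP = 11.28 kPa


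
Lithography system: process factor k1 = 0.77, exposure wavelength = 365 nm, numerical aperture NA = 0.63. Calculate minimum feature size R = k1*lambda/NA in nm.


Step 1: Identify values: k1 = 0.77, lambda = 365 nm, NA = 0.63
Step 2: R = k1 * lambda / NA
R = 0.77 * 365 / 0.63
R = 446.1 nm


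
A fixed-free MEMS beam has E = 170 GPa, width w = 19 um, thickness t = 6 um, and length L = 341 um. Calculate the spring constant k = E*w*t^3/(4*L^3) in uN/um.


Step 1: Convert E to consistent units (1 GPa = 1000 uN/um^2).
E = 170 GPa = 170000 uN/um^2
Step 2: Compute t^3 = 6^3 = 216
Step 3: Compute L^3 = 341^3 = 39651821
Step 4: k = 170000 * 19 * 216 / (4 * 39651821)
k = 4.3988 uN/um


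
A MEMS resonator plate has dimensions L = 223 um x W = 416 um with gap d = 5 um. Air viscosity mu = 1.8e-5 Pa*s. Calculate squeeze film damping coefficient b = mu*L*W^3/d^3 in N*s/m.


Step 1: Convert to SI.
L = 223e-6 m, W = 416e-6 m, d = 5e-6 m
Step 2: W^3 = (416e-6)^3 = 7.20e-11 m^3
Step 3: d^3 = (5e-6)^3 = 1.25e-16 m^3
Step 4: b = 1.8e-5 * 223e-6 * 7.20e-11 / 1.25e-16
b = 2.31e-03 N*s/m


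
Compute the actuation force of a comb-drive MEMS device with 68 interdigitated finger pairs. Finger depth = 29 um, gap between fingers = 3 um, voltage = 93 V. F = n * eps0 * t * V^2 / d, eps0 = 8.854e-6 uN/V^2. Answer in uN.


Step 1: Parameters: n=68, eps0=8.854e-6 uN/V^2, t=29 um, V=93 V, d=3 um
Step 2: V^2 = 8649
Step 3: F = 68 * 8.854e-6 * 29 * 8649 / 3
F = 50.337 uN


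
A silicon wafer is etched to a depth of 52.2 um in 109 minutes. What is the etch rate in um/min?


Step 1: Etch rate = depth / time
Step 2: rate = 52.2 / 109
rate = 0.479 um/min


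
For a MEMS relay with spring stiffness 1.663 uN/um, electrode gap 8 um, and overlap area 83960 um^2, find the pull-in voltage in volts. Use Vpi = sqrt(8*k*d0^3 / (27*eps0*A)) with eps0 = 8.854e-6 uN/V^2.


Step 1: Compute numerator: 8 * k * d0^3 = 8 * 1.663 * 8^3 = 6811.648
Step 2: Compute denominator: 27 * eps0 * A = 27 * 8.854e-6 * 83960 = 20.07131
Step 3: Vpi = sqrt(6811.648 / 20.07131)
Vpi = 18.42 V


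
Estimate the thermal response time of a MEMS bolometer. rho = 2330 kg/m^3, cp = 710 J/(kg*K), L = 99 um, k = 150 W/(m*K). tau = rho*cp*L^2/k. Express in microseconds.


Step 1: Convert L to m: L = 99e-6 m
Step 2: L^2 = (99e-6)^2 = 9.801e-09 m^2
Step 3: tau = 2330 * 710 * 9.801e-09 / 150 = 1.0809196e-04 s
Step 4: Convert to microseconds (multiply by 1e6).
tau = 108.092 us


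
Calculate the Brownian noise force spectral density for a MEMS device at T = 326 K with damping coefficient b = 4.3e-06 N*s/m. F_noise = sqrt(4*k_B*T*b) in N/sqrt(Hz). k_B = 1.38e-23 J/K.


Step 1: Compute 4 * k_B * T * b
= 4 * 1.38e-23 * 326 * 4.3e-06
= 7.7379e-26 N^2/Hz
Step 2: F_noise = sqrt(7.7379e-26)
F_noise = 2.78e-13 N/sqrt(Hz)


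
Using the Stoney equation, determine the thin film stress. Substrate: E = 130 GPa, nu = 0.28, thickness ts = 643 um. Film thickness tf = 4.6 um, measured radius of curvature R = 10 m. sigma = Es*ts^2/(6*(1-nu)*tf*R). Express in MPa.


Step 1: Compute numerator: Es * ts^2 = 130 * 643^2 = 53748370 (GPa*um^2)
Step 2: Compute denominator (R in um): 6*(1-nu)*tf*R = 6*0.72*4.6*10e6 = 198720000.0 (um^2)
Step 3: sigma (GPa) = 53748370 / 198720000.0 = 2.70473e-01 GPa
Step 4: Convert to MPa (x1000): sigma = 270.5 MPa


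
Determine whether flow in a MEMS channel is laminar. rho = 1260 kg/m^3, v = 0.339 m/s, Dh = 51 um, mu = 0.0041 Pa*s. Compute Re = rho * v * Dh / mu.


Step 1: Convert Dh to meters: Dh = 51e-6 m
Step 2: Re = rho * v * Dh / mu
Re = 1260 * 0.339 * 51e-6 / 0.0041
Re = 5.313
Since Re = 5.313 is below ~2300, the flow is laminar.


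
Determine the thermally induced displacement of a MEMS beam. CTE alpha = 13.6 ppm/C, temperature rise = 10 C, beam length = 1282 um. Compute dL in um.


Step 1: Convert CTE: alpha = 13.6 ppm/C = 13.6e-6 /C
Step 2: dL = 13.6e-6 * 10 * 1282
dL = 0.1744 um


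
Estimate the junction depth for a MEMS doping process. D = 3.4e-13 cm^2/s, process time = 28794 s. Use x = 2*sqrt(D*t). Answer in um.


Step 1: Compute D*t = 3.4e-13 * 28794 = 9.78996e-09 cm^2
Step 2: sqrt(D*t) = 9.89442e-05 cm
Step 3: x = 2 * 9.89442e-05 cm = 1.978884e-04 cm
Step 4: Convert to um (1 cm = 1e4 um): x = 1.979 um


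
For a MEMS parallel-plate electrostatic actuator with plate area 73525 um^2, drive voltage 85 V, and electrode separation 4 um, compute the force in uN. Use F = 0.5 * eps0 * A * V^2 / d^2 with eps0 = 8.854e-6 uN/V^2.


Step 1: Identify parameters.
eps0 = 8.854e-6 uN/V^2, A = 73525 um^2, V = 85 V, d = 4 um
Step 2: Compute V^2 = 85^2 = 7225
Step 3: Compute d^2 = 4^2 = 16
Step 4: F = 0.5 * 8.854e-6 * 73525 * 7225 / 16
F = 146.981 uN


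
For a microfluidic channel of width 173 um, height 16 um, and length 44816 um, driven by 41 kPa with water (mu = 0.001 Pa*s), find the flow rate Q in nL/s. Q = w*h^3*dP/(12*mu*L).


Step 1: Convert all dimensions to SI (meters).
w = 173e-6 m, h = 16e-6 m, L = 44816e-6 m, dP = 41e3 Pa
Step 2: Q = w * h^3 * dP / (12 * mu * L)
Q = 173e-6 * (16e-6)^3 * 41e3 / (12 * 0.001 * 44816e-6) = 5.402261e-11 m^3/s
Step 3: Convert Q from m^3/s to nL/s (1 m^3 = 1e12 nL, so multiply by 1e12).
Q = 54.023 nL/s


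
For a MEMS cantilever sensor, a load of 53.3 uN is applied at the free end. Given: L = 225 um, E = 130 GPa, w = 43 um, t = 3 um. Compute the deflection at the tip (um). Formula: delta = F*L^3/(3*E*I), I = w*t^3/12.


Step 1: Calculate the second moment of area.
I = w * t^3 / 12 = 43 * 3^3 / 12 = 96.75 um^4
Step 2: Convert E to consistent units (1 GPa = 1000 uN/um^2).
E = 130 GPa = 130000 uN/um^2
Step 3: Calculate tip deflection.
delta = F * L^3 / (3 * E * I)
delta = 53.3 * 225^3 / (3 * 130000 * 96.75)
delta = 16.0901 um


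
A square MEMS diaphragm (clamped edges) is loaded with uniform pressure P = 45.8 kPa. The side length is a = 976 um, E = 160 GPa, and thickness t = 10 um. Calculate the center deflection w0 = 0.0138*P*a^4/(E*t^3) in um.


Step 1: Convert pressure to compatible units (E is in GPa, so P in GPa).
P = 45.8 kPa = 45.8e-6 GPa
Step 2: Compute numerator: 0.0138 * P * a^4.
a^4 = 976^4 = 907401035776
numerator = 0.0138 * 45.8e-6 * 907401035776 = 5.735138e+05
Step 3: Compute denominator: E * t^3 = 160 * 10^3 = 160000
Step 4: w0 = numerator / denominator = 5.735138e+05 / 160000 = 3.5845 um


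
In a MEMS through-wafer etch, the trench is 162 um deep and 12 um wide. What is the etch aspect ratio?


Step 1: AR = depth / width
Step 2: AR = 162 / 12
AR = 13.5


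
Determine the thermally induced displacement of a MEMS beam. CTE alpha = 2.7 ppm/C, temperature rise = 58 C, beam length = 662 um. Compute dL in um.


Step 1: Convert CTE: alpha = 2.7 ppm/C = 2.7e-6 /C
Step 2: dL = 2.7e-6 * 58 * 662
dL = 0.1037 um


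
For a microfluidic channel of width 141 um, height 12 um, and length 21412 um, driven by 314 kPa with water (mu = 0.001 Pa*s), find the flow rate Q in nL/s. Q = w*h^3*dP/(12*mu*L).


Step 1: Convert all dimensions to SI (meters).
w = 141e-6 m, h = 12e-6 m, L = 21412e-6 m, dP = 314e3 Pa
Step 2: Q = w * h^3 * dP / (12 * mu * L)
Q = 141e-6 * (12e-6)^3 * 314e3 / (12 * 0.001 * 21412e-6) = 2.9775154e-10 m^3/s
Step 3: Convert Q from m^3/s to nL/s (1 m^3 = 1e12 nL, so multiply by 1e12).
Q = 297.752 nL/s


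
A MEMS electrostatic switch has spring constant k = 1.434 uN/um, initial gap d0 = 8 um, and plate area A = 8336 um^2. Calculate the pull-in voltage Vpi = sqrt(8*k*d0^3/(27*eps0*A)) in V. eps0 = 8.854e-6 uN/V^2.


Step 1: Compute numerator: 8 * k * d0^3 = 8 * 1.434 * 8^3 = 5873.664
Step 2: Compute denominator: 27 * eps0 * A = 27 * 8.854e-6 * 8336 = 1.992787
Step 3: Vpi = sqrt(5873.664 / 1.992787)
Vpi = 54.29 V


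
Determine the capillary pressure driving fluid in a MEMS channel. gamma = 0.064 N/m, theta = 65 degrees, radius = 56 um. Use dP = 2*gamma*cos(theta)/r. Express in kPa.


Step 1: cos(65 deg) = 0.4226
Step 2: Convert r to m: r = 56e-6 m
Step 3: dP = 2 * 0.064 * 0.4226 / 56e-6 = 965.9 Pa
Step 4: Convert Pa to kPa (divide by 1000).
dP = 0.97 kPa


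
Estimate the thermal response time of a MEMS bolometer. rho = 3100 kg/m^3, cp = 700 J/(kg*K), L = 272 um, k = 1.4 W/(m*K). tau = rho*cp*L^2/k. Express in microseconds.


Step 1: Convert L to m: L = 272e-6 m
Step 2: L^2 = (272e-6)^2 = 7.3984e-08 m^2
Step 3: tau = 3100 * 700 * 7.3984e-08 / 1.4 = 1.146752e-01 s
Step 4: Convert to microseconds (multiply by 1e6).
tau = 114675.2 us


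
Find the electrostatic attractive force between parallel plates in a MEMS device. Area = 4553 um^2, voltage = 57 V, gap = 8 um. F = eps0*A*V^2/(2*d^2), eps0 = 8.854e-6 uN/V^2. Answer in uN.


Step 1: Identify parameters.
eps0 = 8.854e-6 uN/V^2, A = 4553 um^2, V = 57 V, d = 8 um
Step 2: Compute V^2 = 57^2 = 3249
Step 3: Compute d^2 = 8^2 = 64
Step 4: F = 0.5 * 8.854e-6 * 4553 * 3249 / 64
F = 1.023 uN


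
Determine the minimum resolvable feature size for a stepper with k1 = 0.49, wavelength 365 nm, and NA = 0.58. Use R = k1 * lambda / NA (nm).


Step 1: Identify values: k1 = 0.49, lambda = 365 nm, NA = 0.58
Step 2: R = k1 * lambda / NA
R = 0.49 * 365 / 0.58
R = 308.4 nm


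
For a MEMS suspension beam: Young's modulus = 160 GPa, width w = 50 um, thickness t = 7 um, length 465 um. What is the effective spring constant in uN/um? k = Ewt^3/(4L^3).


Step 1: Convert E to consistent units (1 GPa = 1000 uN/um^2).
E = 160 GPa = 160000 uN/um^2
Step 2: Compute t^3 = 7^3 = 343
Step 3: Compute L^3 = 465^3 = 100544625
Step 4: k = 160000 * 50 * 343 / (4 * 100544625)
k = 6.8228 uN/um


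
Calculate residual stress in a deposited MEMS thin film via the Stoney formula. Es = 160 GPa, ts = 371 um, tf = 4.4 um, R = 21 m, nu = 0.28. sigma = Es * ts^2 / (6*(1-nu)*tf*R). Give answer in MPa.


Step 1: Compute numerator: Es * ts^2 = 160 * 371^2 = 22022560 (GPa*um^2)
Step 2: Compute denominator (R in um): 6*(1-nu)*tf*R = 6*0.72*4.4*21e6 = 399168000.0 (um^2)
Step 3: sigma (GPa) = 22022560 / 399168000.0 = 5.5171e-02 GPa
Step 4: Convert to MPa (x1000): sigma = 55.2 MPa


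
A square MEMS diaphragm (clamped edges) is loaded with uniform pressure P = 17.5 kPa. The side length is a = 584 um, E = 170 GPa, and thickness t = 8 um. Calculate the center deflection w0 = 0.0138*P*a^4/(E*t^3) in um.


Step 1: Convert pressure to compatible units (E is in GPa, so P in GPa).
P = 17.5 kPa = 17.5e-6 GPa
Step 2: Compute numerator: 0.0138 * P * a^4.
a^4 = 584^4 = 116319195136
numerator = 0.0138 * 17.5e-6 * 116319195136 = 2.80911e+04
Step 3: Compute denominator: E * t^3 = 170 * 8^3 = 87040
Step 4: w0 = numerator / denominator = 2.80911e+04 / 87040 = 0.3227 um


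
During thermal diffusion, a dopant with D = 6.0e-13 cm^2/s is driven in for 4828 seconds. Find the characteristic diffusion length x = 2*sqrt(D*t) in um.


Step 1: Compute D*t = 6.0e-13 * 4828 = 2.8968e-09 cm^2
Step 2: sqrt(D*t) = 5.38219e-05 cm
Step 3: x = 2 * 5.38219e-05 cm = 1.076438e-04 cm
Step 4: Convert to um (1 cm = 1e4 um): x = 1.076 um


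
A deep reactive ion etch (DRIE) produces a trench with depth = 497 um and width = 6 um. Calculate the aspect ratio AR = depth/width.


Step 1: AR = depth / width
Step 2: AR = 497 / 6
AR = 82.8


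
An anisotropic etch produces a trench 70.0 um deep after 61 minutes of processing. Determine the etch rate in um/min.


Step 1: Etch rate = depth / time
Step 2: rate = 70.0 / 61
rate = 1.148 um/min


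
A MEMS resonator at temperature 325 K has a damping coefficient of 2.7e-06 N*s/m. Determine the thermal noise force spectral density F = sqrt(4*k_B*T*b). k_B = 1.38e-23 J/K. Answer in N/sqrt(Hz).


Step 1: Compute 4 * k_B * T * b
= 4 * 1.38e-23 * 325 * 2.7e-06
= 4.8438e-26 N^2/Hz
Step 2: F_noise = sqrt(4.8438e-26)
F_noise = 2.20e-13 N/sqrt(Hz)


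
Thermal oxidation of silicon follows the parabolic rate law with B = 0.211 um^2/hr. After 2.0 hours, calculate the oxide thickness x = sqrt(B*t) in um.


Step 1: Compute B*t = 0.211 * 2.0 = 0.422
Step 2: x = sqrt(0.422)
x = 0.65 um


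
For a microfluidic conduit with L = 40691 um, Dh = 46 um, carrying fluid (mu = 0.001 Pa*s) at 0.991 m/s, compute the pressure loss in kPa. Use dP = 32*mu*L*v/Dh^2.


Step 1: Convert to SI: L = 40691e-6 m, Dh = 46e-6 m
Step 2: dP = 32 * 0.001 * 40691e-6 * 0.991 / (46e-6)^2
Step 3: dP = 609826.56 Pa
Step 4: Convert to kPa: dP = 609.83 kPa


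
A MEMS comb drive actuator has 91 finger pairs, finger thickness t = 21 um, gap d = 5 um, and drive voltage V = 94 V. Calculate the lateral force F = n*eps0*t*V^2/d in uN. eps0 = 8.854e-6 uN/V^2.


Step 1: Parameters: n=91, eps0=8.854e-6 uN/V^2, t=21 um, V=94 V, d=5 um
Step 2: V^2 = 8836
Step 3: F = 91 * 8.854e-6 * 21 * 8836 / 5
F = 29.901 uN


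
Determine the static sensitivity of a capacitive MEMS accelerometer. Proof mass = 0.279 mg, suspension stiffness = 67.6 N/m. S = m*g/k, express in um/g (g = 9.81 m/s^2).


Step 1: Convert mass: m = 0.279 mg = 2.79e-07 kg
Step 2: S = m * g / k = 2.79e-07 * 9.81 / 67.6
Step 3: S = 4.05e-08 m/g
Step 4: Convert to um/g: S = 0.04 um/g


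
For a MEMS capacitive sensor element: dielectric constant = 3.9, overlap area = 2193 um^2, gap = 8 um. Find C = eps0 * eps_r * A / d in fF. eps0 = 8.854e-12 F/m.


Step 1: Convert area to m^2: A = 2193e-12 m^2
Step 2: Convert gap to m: d = 8e-6 m
Step 3: C = eps0 * eps_r * A / d
C = 8.854e-12 * 3.9 * 2193e-12 / 8e-6
Step 4: Convert to fF (multiply by 1e15).
C = 9.47 fF


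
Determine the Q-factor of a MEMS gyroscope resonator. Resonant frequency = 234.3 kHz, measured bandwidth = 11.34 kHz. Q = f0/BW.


Step 1: Q = f0 / bandwidth
Step 2: Q = 234.3 / 11.34
Q = 20.7


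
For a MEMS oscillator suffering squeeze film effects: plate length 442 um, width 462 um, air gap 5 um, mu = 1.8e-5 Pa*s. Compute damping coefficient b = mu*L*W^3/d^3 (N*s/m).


Step 1: Convert to SI.
L = 442e-6 m, W = 462e-6 m, d = 5e-6 m
Step 2: W^3 = (462e-6)^3 = 9.86e-11 m^3
Step 3: d^3 = (5e-6)^3 = 1.25e-16 m^3
Step 4: b = 1.8e-5 * 442e-6 * 9.86e-11 / 1.25e-16
b = 6.28e-03 N*s/m


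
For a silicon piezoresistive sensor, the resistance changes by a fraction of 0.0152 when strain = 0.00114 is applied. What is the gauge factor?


Step 1: Identify values.
dR/R = 0.0152, strain = 0.00114
Step 2: GF = (dR/R) / strain = 0.0152 / 0.00114
GF = 13.3


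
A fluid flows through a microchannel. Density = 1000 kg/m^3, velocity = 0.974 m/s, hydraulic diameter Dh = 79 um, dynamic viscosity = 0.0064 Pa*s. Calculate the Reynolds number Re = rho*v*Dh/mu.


Step 1: Convert Dh to meters: Dh = 79e-6 m
Step 2: Re = rho * v * Dh / mu
Re = 1000 * 0.974 * 79e-6 / 0.0064
Re = 12.023


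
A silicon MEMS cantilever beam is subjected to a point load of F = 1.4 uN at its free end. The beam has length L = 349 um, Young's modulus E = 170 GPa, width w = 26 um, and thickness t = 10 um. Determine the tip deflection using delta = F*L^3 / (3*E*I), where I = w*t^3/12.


Step 1: Calculate the second moment of area.
I = w * t^3 / 12 = 26 * 10^3 / 12 = 2166.6667 um^4
Step 2: Convert E to consistent units (1 GPa = 1000 uN/um^2).
E = 170 GPa = 170000 uN/um^2
Step 3: Calculate tip deflection.
delta = F * L^3 / (3 * E * I)
delta = 1.4 * 349^3 / (3 * 170000 * 2166.6667)
delta = 0.0539 um


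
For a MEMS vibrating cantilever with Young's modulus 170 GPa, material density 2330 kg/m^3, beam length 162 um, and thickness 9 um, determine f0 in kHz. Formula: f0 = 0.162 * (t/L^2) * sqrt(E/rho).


Step 1: Convert units to SI.
t_SI = 9e-6 m, L_SI = 162e-6 m
Step 2: Calculate sqrt(E/rho).
sqrt(170e9 / 2330) = 8541.74 m/s
Step 3: Compute f0.
f0 = 0.162 * 9e-6 / (162e-6)^2 * 8541.74 = 474541.1 Hz = 474.54 kHz


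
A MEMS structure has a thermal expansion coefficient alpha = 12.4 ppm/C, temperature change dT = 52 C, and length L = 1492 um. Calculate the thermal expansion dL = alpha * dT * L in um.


Step 1: Convert CTE: alpha = 12.4 ppm/C = 12.4e-6 /C
Step 2: dL = 12.4e-6 * 52 * 1492
dL = 0.962 um


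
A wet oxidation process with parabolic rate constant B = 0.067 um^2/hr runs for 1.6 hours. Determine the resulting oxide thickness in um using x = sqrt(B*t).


Step 1: Compute B*t = 0.067 * 1.6 = 0.1072
Step 2: x = sqrt(0.1072)
x = 0.327 um


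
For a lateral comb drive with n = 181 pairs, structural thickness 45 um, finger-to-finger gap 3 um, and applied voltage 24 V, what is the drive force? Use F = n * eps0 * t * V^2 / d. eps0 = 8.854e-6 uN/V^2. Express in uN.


Step 1: Parameters: n=181, eps0=8.854e-6 uN/V^2, t=45 um, V=24 V, d=3 um
Step 2: V^2 = 576
Step 3: F = 181 * 8.854e-6 * 45 * 576 / 3
F = 13.846 uN


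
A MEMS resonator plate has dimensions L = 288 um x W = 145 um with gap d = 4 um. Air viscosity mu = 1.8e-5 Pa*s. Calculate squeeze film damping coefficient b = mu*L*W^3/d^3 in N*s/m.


Step 1: Convert to SI.
L = 288e-6 m, W = 145e-6 m, d = 4e-6 m
Step 2: W^3 = (145e-6)^3 = 3.05e-12 m^3
Step 3: d^3 = (4e-6)^3 = 6.40e-17 m^3
Step 4: b = 1.8e-5 * 288e-6 * 3.05e-12 / 6.40e-17
b = 2.47e-04 N*s/m


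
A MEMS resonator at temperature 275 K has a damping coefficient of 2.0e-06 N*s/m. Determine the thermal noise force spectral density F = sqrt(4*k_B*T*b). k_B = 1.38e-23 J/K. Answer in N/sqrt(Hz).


Step 1: Compute 4 * k_B * T * b
= 4 * 1.38e-23 * 275 * 2.0e-06
= 3.0360e-26 N^2/Hz
Step 2: F_noise = sqrt(3.0360e-26)
F_noise = 1.74e-13 N/sqrt(Hz)


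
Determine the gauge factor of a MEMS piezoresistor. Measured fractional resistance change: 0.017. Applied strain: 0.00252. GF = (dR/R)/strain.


Step 1: Identify values.
dR/R = 0.017, strain = 0.00252
Step 2: GF = (dR/R) / strain = 0.017 / 0.00252
GF = 6.7


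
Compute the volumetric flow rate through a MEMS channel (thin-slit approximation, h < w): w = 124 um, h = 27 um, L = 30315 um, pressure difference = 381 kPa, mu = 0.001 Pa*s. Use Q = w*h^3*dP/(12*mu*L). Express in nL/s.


Step 1: Convert all dimensions to SI (meters).
w = 124e-6 m, h = 27e-6 m, L = 30315e-6 m, dP = 381e3 Pa
Step 2: Q = w * h^3 * dP / (12 * mu * L)
Q = 124e-6 * (27e-6)^3 * 381e3 / (12 * 0.001 * 30315e-6) = 2.55622533e-09 m^3/s
Step 3: Convert Q from m^3/s to nL/s (1 m^3 = 1e12 nL, so multiply by 1e12).
Q = 2556.225 nL/s


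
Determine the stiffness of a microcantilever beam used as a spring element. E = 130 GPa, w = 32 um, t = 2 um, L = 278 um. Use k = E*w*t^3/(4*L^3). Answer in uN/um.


Step 1: Convert E to consistent units (1 GPa = 1000 uN/um^2).
E = 130 GPa = 130000 uN/um^2
Step 2: Compute t^3 = 2^3 = 8
Step 3: Compute L^3 = 278^3 = 21484952
Step 4: k = 130000 * 32 * 8 / (4 * 21484952)
k = 0.3872 uN/um


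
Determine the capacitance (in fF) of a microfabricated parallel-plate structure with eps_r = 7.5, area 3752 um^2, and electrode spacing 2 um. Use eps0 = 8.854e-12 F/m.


Step 1: Convert area to m^2: A = 3752e-12 m^2
Step 2: Convert gap to m: d = 2e-6 m
Step 3: C = eps0 * eps_r * A / d
C = 8.854e-12 * 7.5 * 3752e-12 / 2e-6
Step 4: Convert to fF (multiply by 1e15).
C = 124.58 fF


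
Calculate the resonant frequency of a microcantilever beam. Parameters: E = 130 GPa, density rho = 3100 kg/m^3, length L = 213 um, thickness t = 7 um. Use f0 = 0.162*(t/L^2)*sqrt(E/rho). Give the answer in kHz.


Step 1: Convert units to SI.
t_SI = 7e-6 m, L_SI = 213e-6 m
Step 2: Calculate sqrt(E/rho).
sqrt(130e9 / 3100) = 6475.76 m/s
Step 3: Compute f0.
f0 = 0.162 * 7e-6 / (213e-6)^2 * 6475.76 = 161861.9 Hz = 161.86 kHz
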